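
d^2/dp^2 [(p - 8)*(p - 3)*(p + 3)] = 6*p - 16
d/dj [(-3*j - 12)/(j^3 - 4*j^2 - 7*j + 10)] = 6*(j^3 + 4*j^2 - 16*j - 19)/(j^6 - 8*j^5 + 2*j^4 + 76*j^3 - 31*j^2 - 140*j + 100)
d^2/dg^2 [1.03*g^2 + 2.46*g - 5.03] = 2.06000000000000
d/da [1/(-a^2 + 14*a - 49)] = 2*(a - 7)/(a^2 - 14*a + 49)^2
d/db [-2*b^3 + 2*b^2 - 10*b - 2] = -6*b^2 + 4*b - 10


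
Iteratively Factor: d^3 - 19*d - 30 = (d - 5)*(d^2 + 5*d + 6) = (d - 5)*(d + 2)*(d + 3)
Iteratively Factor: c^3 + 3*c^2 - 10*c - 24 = (c + 4)*(c^2 - c - 6) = (c - 3)*(c + 4)*(c + 2)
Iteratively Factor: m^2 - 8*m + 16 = (m - 4)*(m - 4)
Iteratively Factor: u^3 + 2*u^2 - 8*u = (u)*(u^2 + 2*u - 8) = u*(u + 4)*(u - 2)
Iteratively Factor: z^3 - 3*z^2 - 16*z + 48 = (z + 4)*(z^2 - 7*z + 12) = (z - 3)*(z + 4)*(z - 4)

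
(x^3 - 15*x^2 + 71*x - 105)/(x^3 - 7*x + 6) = (x^3 - 15*x^2 + 71*x - 105)/(x^3 - 7*x + 6)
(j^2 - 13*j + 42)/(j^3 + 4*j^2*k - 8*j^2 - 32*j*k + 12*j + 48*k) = (j - 7)/(j^2 + 4*j*k - 2*j - 8*k)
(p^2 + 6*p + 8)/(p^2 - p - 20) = (p + 2)/(p - 5)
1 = 1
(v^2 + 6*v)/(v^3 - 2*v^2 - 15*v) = (v + 6)/(v^2 - 2*v - 15)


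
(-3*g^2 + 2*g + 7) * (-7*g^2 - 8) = 21*g^4 - 14*g^3 - 25*g^2 - 16*g - 56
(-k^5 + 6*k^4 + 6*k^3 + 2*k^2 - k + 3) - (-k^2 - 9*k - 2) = -k^5 + 6*k^4 + 6*k^3 + 3*k^2 + 8*k + 5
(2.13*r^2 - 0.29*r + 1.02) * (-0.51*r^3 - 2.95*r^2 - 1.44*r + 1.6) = -1.0863*r^5 - 6.1356*r^4 - 2.7319*r^3 + 0.8166*r^2 - 1.9328*r + 1.632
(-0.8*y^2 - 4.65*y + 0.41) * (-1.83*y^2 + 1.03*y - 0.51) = 1.464*y^4 + 7.6855*y^3 - 5.1318*y^2 + 2.7938*y - 0.2091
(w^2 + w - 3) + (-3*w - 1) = w^2 - 2*w - 4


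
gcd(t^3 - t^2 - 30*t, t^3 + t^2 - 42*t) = t^2 - 6*t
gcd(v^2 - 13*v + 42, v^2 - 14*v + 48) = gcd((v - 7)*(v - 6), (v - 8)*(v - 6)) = v - 6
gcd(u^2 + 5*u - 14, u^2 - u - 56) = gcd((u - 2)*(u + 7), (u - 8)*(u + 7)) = u + 7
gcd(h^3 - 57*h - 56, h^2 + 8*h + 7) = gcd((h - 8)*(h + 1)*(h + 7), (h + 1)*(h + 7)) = h^2 + 8*h + 7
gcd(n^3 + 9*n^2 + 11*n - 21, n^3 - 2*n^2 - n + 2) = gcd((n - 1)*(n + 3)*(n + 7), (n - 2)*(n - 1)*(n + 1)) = n - 1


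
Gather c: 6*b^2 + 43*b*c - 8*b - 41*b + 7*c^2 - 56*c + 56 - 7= 6*b^2 - 49*b + 7*c^2 + c*(43*b - 56) + 49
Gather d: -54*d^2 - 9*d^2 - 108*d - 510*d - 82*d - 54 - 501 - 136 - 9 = -63*d^2 - 700*d - 700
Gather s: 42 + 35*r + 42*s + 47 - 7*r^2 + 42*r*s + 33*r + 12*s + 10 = -7*r^2 + 68*r + s*(42*r + 54) + 99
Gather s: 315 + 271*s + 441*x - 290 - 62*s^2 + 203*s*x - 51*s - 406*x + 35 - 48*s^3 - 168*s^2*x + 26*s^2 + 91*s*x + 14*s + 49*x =-48*s^3 + s^2*(-168*x - 36) + s*(294*x + 234) + 84*x + 60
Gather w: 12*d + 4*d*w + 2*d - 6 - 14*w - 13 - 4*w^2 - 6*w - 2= 14*d - 4*w^2 + w*(4*d - 20) - 21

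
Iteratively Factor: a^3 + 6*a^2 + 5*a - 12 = (a + 4)*(a^2 + 2*a - 3) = (a - 1)*(a + 4)*(a + 3)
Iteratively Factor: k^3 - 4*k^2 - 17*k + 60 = (k - 3)*(k^2 - k - 20) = (k - 5)*(k - 3)*(k + 4)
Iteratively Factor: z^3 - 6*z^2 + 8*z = (z - 2)*(z^2 - 4*z) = z*(z - 2)*(z - 4)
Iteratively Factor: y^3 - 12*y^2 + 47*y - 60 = (y - 3)*(y^2 - 9*y + 20) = (y - 5)*(y - 3)*(y - 4)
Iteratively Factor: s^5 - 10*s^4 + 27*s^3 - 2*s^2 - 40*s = (s - 4)*(s^4 - 6*s^3 + 3*s^2 + 10*s) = (s - 5)*(s - 4)*(s^3 - s^2 - 2*s) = (s - 5)*(s - 4)*(s - 2)*(s^2 + s) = (s - 5)*(s - 4)*(s - 2)*(s + 1)*(s)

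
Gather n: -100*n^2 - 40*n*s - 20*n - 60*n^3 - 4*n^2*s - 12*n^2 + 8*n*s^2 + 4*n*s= -60*n^3 + n^2*(-4*s - 112) + n*(8*s^2 - 36*s - 20)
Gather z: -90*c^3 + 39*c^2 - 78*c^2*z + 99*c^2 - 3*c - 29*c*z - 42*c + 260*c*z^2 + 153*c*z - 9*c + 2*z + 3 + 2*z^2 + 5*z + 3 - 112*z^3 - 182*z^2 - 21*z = -90*c^3 + 138*c^2 - 54*c - 112*z^3 + z^2*(260*c - 180) + z*(-78*c^2 + 124*c - 14) + 6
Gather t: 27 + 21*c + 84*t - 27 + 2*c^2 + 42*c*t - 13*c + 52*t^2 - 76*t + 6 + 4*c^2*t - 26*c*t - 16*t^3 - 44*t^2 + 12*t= 2*c^2 + 8*c - 16*t^3 + 8*t^2 + t*(4*c^2 + 16*c + 20) + 6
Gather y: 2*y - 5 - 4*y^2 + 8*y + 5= -4*y^2 + 10*y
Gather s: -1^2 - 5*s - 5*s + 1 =-10*s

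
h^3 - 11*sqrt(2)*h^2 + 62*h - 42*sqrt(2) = (h - 7*sqrt(2))*(h - 3*sqrt(2))*(h - sqrt(2))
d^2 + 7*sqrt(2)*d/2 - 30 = (d - 5*sqrt(2)/2)*(d + 6*sqrt(2))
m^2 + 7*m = m*(m + 7)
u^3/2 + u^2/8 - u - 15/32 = (u/2 + 1/4)*(u - 3/2)*(u + 5/4)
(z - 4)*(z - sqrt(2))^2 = z^3 - 4*z^2 - 2*sqrt(2)*z^2 + 2*z + 8*sqrt(2)*z - 8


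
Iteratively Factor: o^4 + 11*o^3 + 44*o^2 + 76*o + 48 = (o + 3)*(o^3 + 8*o^2 + 20*o + 16) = (o + 2)*(o + 3)*(o^2 + 6*o + 8) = (o + 2)^2*(o + 3)*(o + 4)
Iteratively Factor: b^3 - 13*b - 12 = (b - 4)*(b^2 + 4*b + 3) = (b - 4)*(b + 3)*(b + 1)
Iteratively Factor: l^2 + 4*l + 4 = (l + 2)*(l + 2)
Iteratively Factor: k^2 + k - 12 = (k + 4)*(k - 3)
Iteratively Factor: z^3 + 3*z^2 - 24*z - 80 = (z + 4)*(z^2 - z - 20) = (z + 4)^2*(z - 5)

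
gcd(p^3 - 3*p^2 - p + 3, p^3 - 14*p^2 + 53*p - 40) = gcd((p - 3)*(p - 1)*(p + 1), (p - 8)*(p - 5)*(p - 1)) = p - 1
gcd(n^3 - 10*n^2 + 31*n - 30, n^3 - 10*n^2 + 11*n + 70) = n - 5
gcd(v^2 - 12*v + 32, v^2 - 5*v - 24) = v - 8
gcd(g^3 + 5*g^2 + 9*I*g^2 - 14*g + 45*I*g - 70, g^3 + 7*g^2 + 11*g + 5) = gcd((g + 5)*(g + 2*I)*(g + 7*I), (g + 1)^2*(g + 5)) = g + 5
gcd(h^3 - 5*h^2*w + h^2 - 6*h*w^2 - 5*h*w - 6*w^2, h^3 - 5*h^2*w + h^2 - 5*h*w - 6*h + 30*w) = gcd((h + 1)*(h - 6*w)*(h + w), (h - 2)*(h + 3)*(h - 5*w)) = 1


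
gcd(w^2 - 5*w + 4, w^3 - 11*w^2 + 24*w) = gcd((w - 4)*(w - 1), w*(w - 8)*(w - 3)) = 1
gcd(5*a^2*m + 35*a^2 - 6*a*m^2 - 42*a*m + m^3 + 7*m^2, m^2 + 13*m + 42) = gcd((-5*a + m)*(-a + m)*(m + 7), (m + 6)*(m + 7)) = m + 7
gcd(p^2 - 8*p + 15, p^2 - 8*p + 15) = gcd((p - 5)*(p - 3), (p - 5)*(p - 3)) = p^2 - 8*p + 15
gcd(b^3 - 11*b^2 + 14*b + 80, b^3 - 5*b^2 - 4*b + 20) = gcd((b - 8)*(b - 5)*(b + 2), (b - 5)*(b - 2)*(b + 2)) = b^2 - 3*b - 10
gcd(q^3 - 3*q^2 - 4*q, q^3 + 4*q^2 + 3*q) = q^2 + q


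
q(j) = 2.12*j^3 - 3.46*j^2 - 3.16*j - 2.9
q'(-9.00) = 574.28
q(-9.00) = -1800.20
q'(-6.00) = 267.32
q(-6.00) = -566.42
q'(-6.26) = 289.39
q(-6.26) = -638.77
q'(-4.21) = 138.70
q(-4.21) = -209.11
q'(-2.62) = 58.63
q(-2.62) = -56.50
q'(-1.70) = 26.98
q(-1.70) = -17.94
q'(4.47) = 92.99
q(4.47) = 103.19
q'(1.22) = -2.14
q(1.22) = -8.06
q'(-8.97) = 570.64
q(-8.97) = -1783.03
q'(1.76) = 4.36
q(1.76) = -7.62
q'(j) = 6.36*j^2 - 6.92*j - 3.16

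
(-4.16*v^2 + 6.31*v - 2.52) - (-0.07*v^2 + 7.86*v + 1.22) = -4.09*v^2 - 1.55*v - 3.74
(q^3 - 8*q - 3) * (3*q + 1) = 3*q^4 + q^3 - 24*q^2 - 17*q - 3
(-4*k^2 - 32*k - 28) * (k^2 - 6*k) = -4*k^4 - 8*k^3 + 164*k^2 + 168*k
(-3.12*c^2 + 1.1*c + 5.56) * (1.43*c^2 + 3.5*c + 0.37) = -4.4616*c^4 - 9.347*c^3 + 10.6464*c^2 + 19.867*c + 2.0572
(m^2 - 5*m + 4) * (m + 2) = m^3 - 3*m^2 - 6*m + 8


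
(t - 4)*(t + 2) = t^2 - 2*t - 8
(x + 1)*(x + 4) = x^2 + 5*x + 4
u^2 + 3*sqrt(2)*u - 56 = (u - 4*sqrt(2))*(u + 7*sqrt(2))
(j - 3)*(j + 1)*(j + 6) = j^3 + 4*j^2 - 15*j - 18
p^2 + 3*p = p*(p + 3)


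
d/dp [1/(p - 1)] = -1/(p - 1)^2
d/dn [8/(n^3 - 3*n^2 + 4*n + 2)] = 8*(-3*n^2 + 6*n - 4)/(n^3 - 3*n^2 + 4*n + 2)^2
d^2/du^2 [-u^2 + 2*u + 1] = -2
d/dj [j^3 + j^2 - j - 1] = 3*j^2 + 2*j - 1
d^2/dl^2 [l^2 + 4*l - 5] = 2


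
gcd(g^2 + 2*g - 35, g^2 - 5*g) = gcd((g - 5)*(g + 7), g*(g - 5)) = g - 5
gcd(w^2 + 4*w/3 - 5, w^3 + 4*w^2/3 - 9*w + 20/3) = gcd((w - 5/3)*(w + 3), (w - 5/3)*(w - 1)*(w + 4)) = w - 5/3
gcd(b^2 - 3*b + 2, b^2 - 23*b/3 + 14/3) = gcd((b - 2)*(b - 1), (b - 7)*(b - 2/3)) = 1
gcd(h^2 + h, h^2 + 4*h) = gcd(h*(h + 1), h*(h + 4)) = h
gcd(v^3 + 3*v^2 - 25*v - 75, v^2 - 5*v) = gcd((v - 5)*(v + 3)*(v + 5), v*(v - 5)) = v - 5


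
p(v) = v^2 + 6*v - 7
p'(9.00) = 24.00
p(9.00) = 128.00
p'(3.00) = 12.00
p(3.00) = 20.00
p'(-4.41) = -2.82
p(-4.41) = -14.01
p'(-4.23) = -2.46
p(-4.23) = -14.49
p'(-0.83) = 4.34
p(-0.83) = -11.29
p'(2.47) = 10.94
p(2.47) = 13.92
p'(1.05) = 8.10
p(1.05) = 0.40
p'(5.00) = 16.00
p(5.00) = 48.00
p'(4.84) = 15.68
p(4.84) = 45.47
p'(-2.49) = 1.02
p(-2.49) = -15.74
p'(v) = 2*v + 6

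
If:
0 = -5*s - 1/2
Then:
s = -1/10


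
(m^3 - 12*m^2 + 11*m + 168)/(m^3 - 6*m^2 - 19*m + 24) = (m - 7)/(m - 1)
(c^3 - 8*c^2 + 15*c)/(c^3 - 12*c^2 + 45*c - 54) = c*(c - 5)/(c^2 - 9*c + 18)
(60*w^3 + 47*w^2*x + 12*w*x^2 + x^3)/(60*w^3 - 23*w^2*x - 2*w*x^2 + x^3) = (12*w^2 + 7*w*x + x^2)/(12*w^2 - 7*w*x + x^2)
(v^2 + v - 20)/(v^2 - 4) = (v^2 + v - 20)/(v^2 - 4)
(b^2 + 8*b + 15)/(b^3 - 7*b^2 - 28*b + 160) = (b + 3)/(b^2 - 12*b + 32)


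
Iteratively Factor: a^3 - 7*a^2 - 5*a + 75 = (a + 3)*(a^2 - 10*a + 25) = (a - 5)*(a + 3)*(a - 5)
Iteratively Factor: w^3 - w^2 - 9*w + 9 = (w + 3)*(w^2 - 4*w + 3) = (w - 3)*(w + 3)*(w - 1)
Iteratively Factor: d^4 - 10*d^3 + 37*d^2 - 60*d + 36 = (d - 3)*(d^3 - 7*d^2 + 16*d - 12) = (d - 3)*(d - 2)*(d^2 - 5*d + 6) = (d - 3)^2*(d - 2)*(d - 2)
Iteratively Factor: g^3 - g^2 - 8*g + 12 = (g - 2)*(g^2 + g - 6) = (g - 2)^2*(g + 3)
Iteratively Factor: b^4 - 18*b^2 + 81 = (b + 3)*(b^3 - 3*b^2 - 9*b + 27) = (b - 3)*(b + 3)*(b^2 - 9) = (b - 3)^2*(b + 3)*(b + 3)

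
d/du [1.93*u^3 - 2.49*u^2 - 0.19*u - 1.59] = 5.79*u^2 - 4.98*u - 0.19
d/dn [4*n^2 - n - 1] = 8*n - 1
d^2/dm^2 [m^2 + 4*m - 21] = 2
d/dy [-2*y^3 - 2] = -6*y^2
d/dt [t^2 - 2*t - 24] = 2*t - 2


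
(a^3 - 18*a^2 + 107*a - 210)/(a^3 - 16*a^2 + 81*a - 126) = (a - 5)/(a - 3)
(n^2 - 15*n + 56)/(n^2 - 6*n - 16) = (n - 7)/(n + 2)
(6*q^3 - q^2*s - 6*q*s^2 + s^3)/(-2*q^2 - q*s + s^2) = (-6*q^2 + 7*q*s - s^2)/(2*q - s)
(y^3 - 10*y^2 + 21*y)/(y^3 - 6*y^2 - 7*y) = (y - 3)/(y + 1)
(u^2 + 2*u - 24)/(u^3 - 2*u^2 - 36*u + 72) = (u - 4)/(u^2 - 8*u + 12)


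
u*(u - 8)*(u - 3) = u^3 - 11*u^2 + 24*u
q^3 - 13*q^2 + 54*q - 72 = (q - 6)*(q - 4)*(q - 3)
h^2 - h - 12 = (h - 4)*(h + 3)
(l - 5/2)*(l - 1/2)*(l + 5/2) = l^3 - l^2/2 - 25*l/4 + 25/8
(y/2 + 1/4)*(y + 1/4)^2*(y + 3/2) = y^4/2 + 5*y^3/4 + 29*y^2/32 + y/4 + 3/128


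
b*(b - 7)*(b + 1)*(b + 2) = b^4 - 4*b^3 - 19*b^2 - 14*b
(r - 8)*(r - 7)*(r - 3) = r^3 - 18*r^2 + 101*r - 168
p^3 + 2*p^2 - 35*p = p*(p - 5)*(p + 7)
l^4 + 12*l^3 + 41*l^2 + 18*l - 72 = (l - 1)*(l + 3)*(l + 4)*(l + 6)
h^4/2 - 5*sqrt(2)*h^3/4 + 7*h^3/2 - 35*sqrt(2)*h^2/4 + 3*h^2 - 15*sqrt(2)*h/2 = h*(h/2 + 1/2)*(h + 6)*(h - 5*sqrt(2)/2)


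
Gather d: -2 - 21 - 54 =-77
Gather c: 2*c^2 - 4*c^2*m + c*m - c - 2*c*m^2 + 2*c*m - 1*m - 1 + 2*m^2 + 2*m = c^2*(2 - 4*m) + c*(-2*m^2 + 3*m - 1) + 2*m^2 + m - 1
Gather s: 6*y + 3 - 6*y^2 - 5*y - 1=-6*y^2 + y + 2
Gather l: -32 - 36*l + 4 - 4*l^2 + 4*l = -4*l^2 - 32*l - 28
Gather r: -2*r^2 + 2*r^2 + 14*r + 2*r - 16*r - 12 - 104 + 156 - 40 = 0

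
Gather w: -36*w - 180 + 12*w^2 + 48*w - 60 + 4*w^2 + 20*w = 16*w^2 + 32*w - 240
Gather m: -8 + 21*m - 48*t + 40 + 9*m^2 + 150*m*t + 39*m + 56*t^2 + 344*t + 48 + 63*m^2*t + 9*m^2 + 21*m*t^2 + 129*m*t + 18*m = m^2*(63*t + 18) + m*(21*t^2 + 279*t + 78) + 56*t^2 + 296*t + 80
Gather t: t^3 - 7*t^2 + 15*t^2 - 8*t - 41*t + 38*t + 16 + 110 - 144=t^3 + 8*t^2 - 11*t - 18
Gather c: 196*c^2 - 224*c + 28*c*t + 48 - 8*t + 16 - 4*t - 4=196*c^2 + c*(28*t - 224) - 12*t + 60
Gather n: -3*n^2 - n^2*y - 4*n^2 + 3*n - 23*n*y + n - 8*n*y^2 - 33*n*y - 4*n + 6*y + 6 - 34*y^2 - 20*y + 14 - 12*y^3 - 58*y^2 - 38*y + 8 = n^2*(-y - 7) + n*(-8*y^2 - 56*y) - 12*y^3 - 92*y^2 - 52*y + 28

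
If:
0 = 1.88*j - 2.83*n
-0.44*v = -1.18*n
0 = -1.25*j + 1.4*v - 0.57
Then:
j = 0.46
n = 0.30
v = 0.82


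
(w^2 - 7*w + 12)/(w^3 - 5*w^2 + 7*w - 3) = (w - 4)/(w^2 - 2*w + 1)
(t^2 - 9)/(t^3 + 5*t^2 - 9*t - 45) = 1/(t + 5)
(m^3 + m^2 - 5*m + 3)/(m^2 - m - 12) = (m^2 - 2*m + 1)/(m - 4)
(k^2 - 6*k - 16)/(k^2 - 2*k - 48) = (k + 2)/(k + 6)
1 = 1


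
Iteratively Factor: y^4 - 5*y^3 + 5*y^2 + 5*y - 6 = (y + 1)*(y^3 - 6*y^2 + 11*y - 6) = (y - 3)*(y + 1)*(y^2 - 3*y + 2) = (y - 3)*(y - 1)*(y + 1)*(y - 2)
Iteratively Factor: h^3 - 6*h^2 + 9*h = (h)*(h^2 - 6*h + 9) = h*(h - 3)*(h - 3)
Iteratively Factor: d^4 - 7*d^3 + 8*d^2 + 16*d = (d)*(d^3 - 7*d^2 + 8*d + 16) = d*(d - 4)*(d^2 - 3*d - 4) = d*(d - 4)^2*(d + 1)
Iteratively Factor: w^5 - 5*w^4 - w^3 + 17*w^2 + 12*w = (w - 3)*(w^4 - 2*w^3 - 7*w^2 - 4*w) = (w - 4)*(w - 3)*(w^3 + 2*w^2 + w) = (w - 4)*(w - 3)*(w + 1)*(w^2 + w) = (w - 4)*(w - 3)*(w + 1)^2*(w)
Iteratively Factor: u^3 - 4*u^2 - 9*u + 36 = (u - 4)*(u^2 - 9) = (u - 4)*(u + 3)*(u - 3)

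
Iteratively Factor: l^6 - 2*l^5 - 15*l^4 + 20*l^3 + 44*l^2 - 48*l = (l - 2)*(l^5 - 15*l^3 - 10*l^2 + 24*l) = (l - 2)*(l + 2)*(l^4 - 2*l^3 - 11*l^2 + 12*l) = (l - 2)*(l - 1)*(l + 2)*(l^3 - l^2 - 12*l) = (l - 2)*(l - 1)*(l + 2)*(l + 3)*(l^2 - 4*l) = (l - 4)*(l - 2)*(l - 1)*(l + 2)*(l + 3)*(l)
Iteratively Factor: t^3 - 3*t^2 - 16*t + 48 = (t - 4)*(t^2 + t - 12) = (t - 4)*(t + 4)*(t - 3)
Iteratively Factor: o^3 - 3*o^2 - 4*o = (o - 4)*(o^2 + o) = o*(o - 4)*(o + 1)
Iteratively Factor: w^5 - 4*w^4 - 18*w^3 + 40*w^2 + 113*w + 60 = (w + 1)*(w^4 - 5*w^3 - 13*w^2 + 53*w + 60) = (w + 1)*(w + 3)*(w^3 - 8*w^2 + 11*w + 20) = (w - 5)*(w + 1)*(w + 3)*(w^2 - 3*w - 4) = (w - 5)*(w - 4)*(w + 1)*(w + 3)*(w + 1)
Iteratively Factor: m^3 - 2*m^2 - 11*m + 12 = (m - 4)*(m^2 + 2*m - 3) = (m - 4)*(m + 3)*(m - 1)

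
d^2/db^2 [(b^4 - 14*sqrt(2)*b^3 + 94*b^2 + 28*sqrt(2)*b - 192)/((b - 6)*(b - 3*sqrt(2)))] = 2*(b^6 - 18*b^5 - 9*sqrt(2)*b^5 + 162*b^4 + 162*sqrt(2)*b^4 - 1310*sqrt(2)*b^3 - 804*b^3 - 540*sqrt(2)*b^2 + 12384*b^2 - 25488*sqrt(2)*b + 432*b - 432*sqrt(2) + 56592)/(b^6 - 18*b^5 - 9*sqrt(2)*b^5 + 162*b^4 + 162*sqrt(2)*b^4 - 1026*sqrt(2)*b^3 - 1188*b^3 + 2916*sqrt(2)*b^2 + 5832*b^2 - 11664*b - 5832*sqrt(2)*b + 11664*sqrt(2))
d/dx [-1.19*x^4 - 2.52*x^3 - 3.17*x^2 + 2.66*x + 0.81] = -4.76*x^3 - 7.56*x^2 - 6.34*x + 2.66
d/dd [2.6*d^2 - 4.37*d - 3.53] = 5.2*d - 4.37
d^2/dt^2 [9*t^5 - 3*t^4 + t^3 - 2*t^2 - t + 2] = 180*t^3 - 36*t^2 + 6*t - 4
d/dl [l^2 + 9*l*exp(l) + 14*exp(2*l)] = 9*l*exp(l) + 2*l + 28*exp(2*l) + 9*exp(l)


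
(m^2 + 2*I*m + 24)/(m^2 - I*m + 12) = (m + 6*I)/(m + 3*I)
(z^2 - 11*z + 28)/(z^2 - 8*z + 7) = (z - 4)/(z - 1)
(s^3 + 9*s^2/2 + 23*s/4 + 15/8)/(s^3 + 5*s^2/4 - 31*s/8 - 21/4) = (4*s^2 + 12*s + 5)/(4*s^2 - s - 14)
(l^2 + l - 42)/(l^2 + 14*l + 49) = (l - 6)/(l + 7)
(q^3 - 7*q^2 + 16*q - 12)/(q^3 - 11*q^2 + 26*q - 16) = (q^2 - 5*q + 6)/(q^2 - 9*q + 8)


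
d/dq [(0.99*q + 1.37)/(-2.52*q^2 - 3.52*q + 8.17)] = (2.4948*q^2 + 6.9048*q + 12.9107)/(6.3504*q^4 + 17.7408*q^3 - 28.7864*q^2 - 57.5168*q + 66.7489)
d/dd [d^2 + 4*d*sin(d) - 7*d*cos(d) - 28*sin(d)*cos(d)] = 7*d*sin(d) + 4*d*cos(d) + 2*d + 4*sin(d) - 7*cos(d) - 28*cos(2*d)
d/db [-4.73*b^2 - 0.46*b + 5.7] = -9.46*b - 0.46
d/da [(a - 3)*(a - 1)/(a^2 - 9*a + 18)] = -5/(a^2 - 12*a + 36)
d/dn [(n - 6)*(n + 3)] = 2*n - 3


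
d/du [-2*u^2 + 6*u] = 6 - 4*u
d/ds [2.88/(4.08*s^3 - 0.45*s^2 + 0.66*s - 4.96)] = (-35.2512*s^2 + 2.592*s - 1.9008)/(4.08*s^3 - 0.45*s^2 + 0.66*s - 4.96)^2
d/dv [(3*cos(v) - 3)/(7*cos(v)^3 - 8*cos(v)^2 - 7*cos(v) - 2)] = 3*(53*cos(v) - 29*cos(2*v) + 7*cos(3*v) - 11)*sin(v)/(2*(7*sin(v)^2*cos(v) - 8*sin(v)^2 + 10)^2)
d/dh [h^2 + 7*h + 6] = 2*h + 7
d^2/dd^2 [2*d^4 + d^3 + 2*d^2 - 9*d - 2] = 24*d^2 + 6*d + 4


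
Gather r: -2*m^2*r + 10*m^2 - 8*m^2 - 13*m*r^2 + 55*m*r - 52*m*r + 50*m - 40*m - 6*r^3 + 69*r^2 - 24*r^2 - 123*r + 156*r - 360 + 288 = 2*m^2 + 10*m - 6*r^3 + r^2*(45 - 13*m) + r*(-2*m^2 + 3*m + 33) - 72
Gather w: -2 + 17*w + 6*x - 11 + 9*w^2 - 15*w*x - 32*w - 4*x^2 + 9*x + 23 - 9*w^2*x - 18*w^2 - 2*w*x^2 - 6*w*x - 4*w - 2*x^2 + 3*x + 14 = w^2*(-9*x - 9) + w*(-2*x^2 - 21*x - 19) - 6*x^2 + 18*x + 24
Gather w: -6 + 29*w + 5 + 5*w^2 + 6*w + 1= 5*w^2 + 35*w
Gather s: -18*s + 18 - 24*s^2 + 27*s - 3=-24*s^2 + 9*s + 15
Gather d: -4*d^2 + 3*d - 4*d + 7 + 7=-4*d^2 - d + 14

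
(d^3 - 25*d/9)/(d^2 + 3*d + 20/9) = d*(3*d - 5)/(3*d + 4)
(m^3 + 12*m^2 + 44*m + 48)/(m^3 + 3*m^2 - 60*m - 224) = (m^2 + 8*m + 12)/(m^2 - m - 56)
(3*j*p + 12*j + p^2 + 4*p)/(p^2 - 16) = (3*j + p)/(p - 4)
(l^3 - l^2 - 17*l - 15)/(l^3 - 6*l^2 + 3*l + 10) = (l + 3)/(l - 2)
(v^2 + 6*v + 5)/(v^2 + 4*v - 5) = (v + 1)/(v - 1)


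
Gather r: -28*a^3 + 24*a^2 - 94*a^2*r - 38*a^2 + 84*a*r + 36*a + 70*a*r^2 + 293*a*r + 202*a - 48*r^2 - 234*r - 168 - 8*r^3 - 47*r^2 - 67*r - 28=-28*a^3 - 14*a^2 + 238*a - 8*r^3 + r^2*(70*a - 95) + r*(-94*a^2 + 377*a - 301) - 196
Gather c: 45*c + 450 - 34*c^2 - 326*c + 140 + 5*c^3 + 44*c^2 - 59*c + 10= 5*c^3 + 10*c^2 - 340*c + 600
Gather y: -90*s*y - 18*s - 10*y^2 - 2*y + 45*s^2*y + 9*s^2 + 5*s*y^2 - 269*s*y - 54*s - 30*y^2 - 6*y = 9*s^2 - 72*s + y^2*(5*s - 40) + y*(45*s^2 - 359*s - 8)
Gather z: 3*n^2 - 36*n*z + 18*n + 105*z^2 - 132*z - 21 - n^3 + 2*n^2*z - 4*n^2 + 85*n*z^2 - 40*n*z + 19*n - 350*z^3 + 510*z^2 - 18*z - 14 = -n^3 - n^2 + 37*n - 350*z^3 + z^2*(85*n + 615) + z*(2*n^2 - 76*n - 150) - 35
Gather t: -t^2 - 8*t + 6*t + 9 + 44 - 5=-t^2 - 2*t + 48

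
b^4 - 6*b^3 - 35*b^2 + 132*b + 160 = (b - 8)*(b - 4)*(b + 1)*(b + 5)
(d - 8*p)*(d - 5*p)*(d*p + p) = d^3*p - 13*d^2*p^2 + d^2*p + 40*d*p^3 - 13*d*p^2 + 40*p^3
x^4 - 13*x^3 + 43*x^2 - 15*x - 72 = (x - 8)*(x - 3)^2*(x + 1)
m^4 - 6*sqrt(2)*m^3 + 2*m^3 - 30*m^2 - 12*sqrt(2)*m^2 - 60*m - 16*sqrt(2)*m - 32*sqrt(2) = (m + 2)*(m - 8*sqrt(2))*(m + sqrt(2))^2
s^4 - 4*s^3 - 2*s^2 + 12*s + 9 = (s - 3)^2*(s + 1)^2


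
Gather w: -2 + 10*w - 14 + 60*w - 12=70*w - 28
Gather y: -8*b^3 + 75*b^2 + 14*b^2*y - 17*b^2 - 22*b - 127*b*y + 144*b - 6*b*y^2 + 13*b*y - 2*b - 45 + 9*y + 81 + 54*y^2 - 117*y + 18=-8*b^3 + 58*b^2 + 120*b + y^2*(54 - 6*b) + y*(14*b^2 - 114*b - 108) + 54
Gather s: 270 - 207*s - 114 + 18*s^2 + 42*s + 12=18*s^2 - 165*s + 168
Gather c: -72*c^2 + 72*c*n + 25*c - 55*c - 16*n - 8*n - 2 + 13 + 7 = -72*c^2 + c*(72*n - 30) - 24*n + 18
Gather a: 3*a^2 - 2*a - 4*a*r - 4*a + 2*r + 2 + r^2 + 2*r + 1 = 3*a^2 + a*(-4*r - 6) + r^2 + 4*r + 3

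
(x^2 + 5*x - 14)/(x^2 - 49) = (x - 2)/(x - 7)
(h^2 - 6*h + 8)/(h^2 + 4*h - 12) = (h - 4)/(h + 6)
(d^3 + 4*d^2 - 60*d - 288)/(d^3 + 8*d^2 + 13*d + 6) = (d^2 - 2*d - 48)/(d^2 + 2*d + 1)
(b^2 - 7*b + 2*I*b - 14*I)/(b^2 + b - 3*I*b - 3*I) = (b^2 + b*(-7 + 2*I) - 14*I)/(b^2 + b*(1 - 3*I) - 3*I)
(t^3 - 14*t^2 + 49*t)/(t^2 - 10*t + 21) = t*(t - 7)/(t - 3)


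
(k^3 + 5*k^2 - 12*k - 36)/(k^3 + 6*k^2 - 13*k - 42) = (k + 6)/(k + 7)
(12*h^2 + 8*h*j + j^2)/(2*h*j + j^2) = (6*h + j)/j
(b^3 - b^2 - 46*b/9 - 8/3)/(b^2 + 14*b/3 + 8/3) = (b^2 - 5*b/3 - 4)/(b + 4)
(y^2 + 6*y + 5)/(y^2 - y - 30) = (y + 1)/(y - 6)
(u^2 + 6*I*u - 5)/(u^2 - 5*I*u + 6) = (u + 5*I)/(u - 6*I)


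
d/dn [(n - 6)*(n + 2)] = 2*n - 4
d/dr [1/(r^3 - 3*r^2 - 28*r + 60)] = (-3*r^2 + 6*r + 28)/(r^3 - 3*r^2 - 28*r + 60)^2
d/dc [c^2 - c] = 2*c - 1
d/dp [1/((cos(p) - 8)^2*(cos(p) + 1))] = 3*(cos(p) - 2)*sin(p)/((cos(p) - 8)^3*(cos(p) + 1)^2)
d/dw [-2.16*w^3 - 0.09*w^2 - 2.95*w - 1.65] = -6.48*w^2 - 0.18*w - 2.95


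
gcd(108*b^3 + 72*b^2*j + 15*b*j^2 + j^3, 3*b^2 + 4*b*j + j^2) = 3*b + j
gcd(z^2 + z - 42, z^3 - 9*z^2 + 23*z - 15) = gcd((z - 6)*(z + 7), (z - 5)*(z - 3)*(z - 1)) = 1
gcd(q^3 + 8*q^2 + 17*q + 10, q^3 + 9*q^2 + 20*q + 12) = q^2 + 3*q + 2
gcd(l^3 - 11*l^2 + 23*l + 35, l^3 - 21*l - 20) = l^2 - 4*l - 5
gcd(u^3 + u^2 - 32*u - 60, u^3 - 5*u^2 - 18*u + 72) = u - 6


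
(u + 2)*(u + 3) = u^2 + 5*u + 6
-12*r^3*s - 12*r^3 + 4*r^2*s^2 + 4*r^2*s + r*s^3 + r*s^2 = (-2*r + s)*(6*r + s)*(r*s + r)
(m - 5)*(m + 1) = m^2 - 4*m - 5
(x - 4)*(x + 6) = x^2 + 2*x - 24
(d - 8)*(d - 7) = d^2 - 15*d + 56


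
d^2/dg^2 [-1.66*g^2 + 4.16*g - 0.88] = -3.32000000000000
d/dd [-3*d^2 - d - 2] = -6*d - 1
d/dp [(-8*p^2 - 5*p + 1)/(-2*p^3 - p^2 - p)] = (-16*p^4 - 20*p^3 + 9*p^2 + 2*p + 1)/(p^2*(4*p^4 + 4*p^3 + 5*p^2 + 2*p + 1))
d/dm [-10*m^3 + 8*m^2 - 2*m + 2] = -30*m^2 + 16*m - 2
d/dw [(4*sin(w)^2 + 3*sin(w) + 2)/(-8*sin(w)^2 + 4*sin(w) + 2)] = (20*sin(w)^2 + 24*sin(w) - 1)*cos(w)/(2*(4*sin(w)^2 - 2*sin(w) - 1)^2)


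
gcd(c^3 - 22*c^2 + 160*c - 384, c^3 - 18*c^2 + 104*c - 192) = c^2 - 14*c + 48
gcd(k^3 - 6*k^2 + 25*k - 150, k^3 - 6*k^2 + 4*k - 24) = k - 6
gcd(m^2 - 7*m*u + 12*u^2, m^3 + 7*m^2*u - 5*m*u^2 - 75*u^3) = -m + 3*u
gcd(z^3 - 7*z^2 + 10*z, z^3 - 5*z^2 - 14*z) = z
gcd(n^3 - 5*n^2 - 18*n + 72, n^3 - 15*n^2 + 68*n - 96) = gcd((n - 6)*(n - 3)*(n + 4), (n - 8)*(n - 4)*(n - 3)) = n - 3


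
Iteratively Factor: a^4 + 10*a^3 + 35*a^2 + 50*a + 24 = (a + 2)*(a^3 + 8*a^2 + 19*a + 12) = (a + 2)*(a + 4)*(a^2 + 4*a + 3) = (a + 2)*(a + 3)*(a + 4)*(a + 1)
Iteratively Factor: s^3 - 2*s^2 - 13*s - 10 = (s + 2)*(s^2 - 4*s - 5) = (s + 1)*(s + 2)*(s - 5)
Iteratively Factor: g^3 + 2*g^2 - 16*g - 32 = (g + 4)*(g^2 - 2*g - 8) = (g - 4)*(g + 4)*(g + 2)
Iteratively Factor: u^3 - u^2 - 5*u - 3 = (u + 1)*(u^2 - 2*u - 3) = (u - 3)*(u + 1)*(u + 1)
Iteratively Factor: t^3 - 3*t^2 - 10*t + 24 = (t - 4)*(t^2 + t - 6) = (t - 4)*(t + 3)*(t - 2)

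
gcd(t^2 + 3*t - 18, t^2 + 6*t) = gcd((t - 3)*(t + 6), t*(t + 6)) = t + 6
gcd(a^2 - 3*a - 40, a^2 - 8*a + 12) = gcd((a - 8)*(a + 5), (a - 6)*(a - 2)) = 1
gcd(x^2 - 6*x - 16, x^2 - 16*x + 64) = x - 8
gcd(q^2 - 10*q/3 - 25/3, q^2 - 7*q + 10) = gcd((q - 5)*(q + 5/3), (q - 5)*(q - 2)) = q - 5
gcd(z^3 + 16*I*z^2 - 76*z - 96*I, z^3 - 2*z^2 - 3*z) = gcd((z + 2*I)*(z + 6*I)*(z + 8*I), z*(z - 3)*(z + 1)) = 1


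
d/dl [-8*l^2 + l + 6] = 1 - 16*l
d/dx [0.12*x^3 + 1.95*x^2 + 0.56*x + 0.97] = 0.36*x^2 + 3.9*x + 0.56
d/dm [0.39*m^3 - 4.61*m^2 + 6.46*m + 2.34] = 1.17*m^2 - 9.22*m + 6.46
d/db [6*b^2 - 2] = 12*b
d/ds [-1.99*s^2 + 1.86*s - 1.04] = 1.86 - 3.98*s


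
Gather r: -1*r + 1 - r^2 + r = 1 - r^2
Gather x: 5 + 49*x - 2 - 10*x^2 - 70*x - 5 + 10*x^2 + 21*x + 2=0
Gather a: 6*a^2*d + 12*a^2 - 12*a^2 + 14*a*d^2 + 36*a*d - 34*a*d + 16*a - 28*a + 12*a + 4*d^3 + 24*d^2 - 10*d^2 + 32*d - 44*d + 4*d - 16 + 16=6*a^2*d + a*(14*d^2 + 2*d) + 4*d^3 + 14*d^2 - 8*d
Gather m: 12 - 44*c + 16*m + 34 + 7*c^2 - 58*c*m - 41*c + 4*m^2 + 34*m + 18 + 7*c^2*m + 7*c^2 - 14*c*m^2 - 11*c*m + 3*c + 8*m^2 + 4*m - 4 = 14*c^2 - 82*c + m^2*(12 - 14*c) + m*(7*c^2 - 69*c + 54) + 60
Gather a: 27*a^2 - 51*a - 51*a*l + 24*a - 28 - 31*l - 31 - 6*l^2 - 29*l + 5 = 27*a^2 + a*(-51*l - 27) - 6*l^2 - 60*l - 54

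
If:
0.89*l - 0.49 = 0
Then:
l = 0.55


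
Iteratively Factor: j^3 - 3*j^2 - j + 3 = (j - 3)*(j^2 - 1) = (j - 3)*(j - 1)*(j + 1)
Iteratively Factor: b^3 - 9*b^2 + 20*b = (b)*(b^2 - 9*b + 20) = b*(b - 5)*(b - 4)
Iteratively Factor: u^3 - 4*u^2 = (u)*(u^2 - 4*u) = u*(u - 4)*(u)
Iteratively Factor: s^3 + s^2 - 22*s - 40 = (s - 5)*(s^2 + 6*s + 8) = (s - 5)*(s + 2)*(s + 4)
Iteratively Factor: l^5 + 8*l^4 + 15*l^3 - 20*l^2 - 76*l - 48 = (l + 2)*(l^4 + 6*l^3 + 3*l^2 - 26*l - 24) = (l + 1)*(l + 2)*(l^3 + 5*l^2 - 2*l - 24) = (l - 2)*(l + 1)*(l + 2)*(l^2 + 7*l + 12) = (l - 2)*(l + 1)*(l + 2)*(l + 3)*(l + 4)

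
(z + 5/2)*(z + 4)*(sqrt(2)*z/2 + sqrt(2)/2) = sqrt(2)*z^3/2 + 15*sqrt(2)*z^2/4 + 33*sqrt(2)*z/4 + 5*sqrt(2)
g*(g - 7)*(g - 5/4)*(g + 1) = g^4 - 29*g^3/4 + g^2/2 + 35*g/4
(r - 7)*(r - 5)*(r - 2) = r^3 - 14*r^2 + 59*r - 70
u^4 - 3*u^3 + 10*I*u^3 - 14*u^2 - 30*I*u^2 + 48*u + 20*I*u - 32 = (u - 2)*(u - 1)*(u + 2*I)*(u + 8*I)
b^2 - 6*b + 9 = (b - 3)^2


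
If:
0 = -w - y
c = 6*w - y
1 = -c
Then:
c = -1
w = -1/7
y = 1/7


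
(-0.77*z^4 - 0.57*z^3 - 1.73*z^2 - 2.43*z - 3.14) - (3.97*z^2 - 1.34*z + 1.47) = -0.77*z^4 - 0.57*z^3 - 5.7*z^2 - 1.09*z - 4.61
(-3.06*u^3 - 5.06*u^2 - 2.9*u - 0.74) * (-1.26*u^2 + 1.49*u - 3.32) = 3.8556*u^5 + 1.8162*u^4 + 6.2738*u^3 + 13.4106*u^2 + 8.5254*u + 2.4568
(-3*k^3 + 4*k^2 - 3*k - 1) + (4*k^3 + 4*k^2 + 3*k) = k^3 + 8*k^2 - 1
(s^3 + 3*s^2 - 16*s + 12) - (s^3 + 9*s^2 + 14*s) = -6*s^2 - 30*s + 12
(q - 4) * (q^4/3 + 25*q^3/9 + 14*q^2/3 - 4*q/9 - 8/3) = q^5/3 + 13*q^4/9 - 58*q^3/9 - 172*q^2/9 - 8*q/9 + 32/3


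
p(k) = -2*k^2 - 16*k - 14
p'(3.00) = -28.00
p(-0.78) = -2.74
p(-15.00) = -224.00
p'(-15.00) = 44.00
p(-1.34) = 3.85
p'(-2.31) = -6.76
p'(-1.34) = -10.64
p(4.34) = -121.11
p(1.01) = -32.20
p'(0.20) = -16.80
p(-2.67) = 14.46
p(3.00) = -80.00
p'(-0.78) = -12.88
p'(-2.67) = -5.32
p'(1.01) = -20.04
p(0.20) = -17.28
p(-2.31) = 12.29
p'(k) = -4*k - 16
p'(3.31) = -29.24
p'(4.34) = -33.36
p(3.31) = -88.87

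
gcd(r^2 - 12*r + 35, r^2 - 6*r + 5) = r - 5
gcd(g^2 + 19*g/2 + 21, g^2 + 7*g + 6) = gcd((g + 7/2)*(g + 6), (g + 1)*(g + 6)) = g + 6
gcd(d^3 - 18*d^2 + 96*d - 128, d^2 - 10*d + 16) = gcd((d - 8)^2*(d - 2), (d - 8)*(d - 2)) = d^2 - 10*d + 16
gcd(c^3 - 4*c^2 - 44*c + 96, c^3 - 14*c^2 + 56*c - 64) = c^2 - 10*c + 16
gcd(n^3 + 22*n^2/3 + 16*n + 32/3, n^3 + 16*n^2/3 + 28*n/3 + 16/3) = n^2 + 10*n/3 + 8/3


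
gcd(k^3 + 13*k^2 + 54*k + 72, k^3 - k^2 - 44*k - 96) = k^2 + 7*k + 12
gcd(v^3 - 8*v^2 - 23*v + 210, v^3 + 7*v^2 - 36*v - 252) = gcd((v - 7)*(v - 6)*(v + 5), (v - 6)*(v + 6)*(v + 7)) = v - 6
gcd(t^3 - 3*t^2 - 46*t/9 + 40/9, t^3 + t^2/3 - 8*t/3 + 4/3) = t - 2/3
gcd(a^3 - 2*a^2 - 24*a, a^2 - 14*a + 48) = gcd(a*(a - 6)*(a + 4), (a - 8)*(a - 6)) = a - 6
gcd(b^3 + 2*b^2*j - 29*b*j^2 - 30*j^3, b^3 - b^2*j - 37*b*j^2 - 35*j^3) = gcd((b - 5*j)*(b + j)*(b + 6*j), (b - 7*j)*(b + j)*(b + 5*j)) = b + j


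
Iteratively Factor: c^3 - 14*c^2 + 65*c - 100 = (c - 5)*(c^2 - 9*c + 20) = (c - 5)*(c - 4)*(c - 5)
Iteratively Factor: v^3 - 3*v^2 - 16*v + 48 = (v + 4)*(v^2 - 7*v + 12) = (v - 4)*(v + 4)*(v - 3)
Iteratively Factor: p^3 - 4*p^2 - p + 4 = (p - 1)*(p^2 - 3*p - 4) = (p - 1)*(p + 1)*(p - 4)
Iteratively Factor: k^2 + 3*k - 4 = (k - 1)*(k + 4)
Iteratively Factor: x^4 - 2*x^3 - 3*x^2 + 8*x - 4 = (x - 1)*(x^3 - x^2 - 4*x + 4) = (x - 1)^2*(x^2 - 4) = (x - 2)*(x - 1)^2*(x + 2)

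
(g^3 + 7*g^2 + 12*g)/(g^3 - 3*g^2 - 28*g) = (g + 3)/(g - 7)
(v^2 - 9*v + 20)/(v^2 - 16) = (v - 5)/(v + 4)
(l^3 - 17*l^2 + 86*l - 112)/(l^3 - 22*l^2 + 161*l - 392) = (l - 2)/(l - 7)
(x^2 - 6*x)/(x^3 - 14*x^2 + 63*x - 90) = x/(x^2 - 8*x + 15)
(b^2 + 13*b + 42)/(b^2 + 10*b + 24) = (b + 7)/(b + 4)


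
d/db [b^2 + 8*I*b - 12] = 2*b + 8*I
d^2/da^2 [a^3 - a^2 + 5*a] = 6*a - 2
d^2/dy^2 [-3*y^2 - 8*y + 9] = -6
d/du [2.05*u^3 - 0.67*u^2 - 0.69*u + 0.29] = 6.15*u^2 - 1.34*u - 0.69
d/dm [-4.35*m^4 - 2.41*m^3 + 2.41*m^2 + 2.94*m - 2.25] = -17.4*m^3 - 7.23*m^2 + 4.82*m + 2.94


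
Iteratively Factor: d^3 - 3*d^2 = (d - 3)*(d^2) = d*(d - 3)*(d)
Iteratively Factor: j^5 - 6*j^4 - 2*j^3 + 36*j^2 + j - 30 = (j - 5)*(j^4 - j^3 - 7*j^2 + j + 6) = (j - 5)*(j + 2)*(j^3 - 3*j^2 - j + 3) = (j - 5)*(j - 3)*(j + 2)*(j^2 - 1) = (j - 5)*(j - 3)*(j - 1)*(j + 2)*(j + 1)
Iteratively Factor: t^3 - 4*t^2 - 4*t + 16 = (t - 4)*(t^2 - 4) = (t - 4)*(t - 2)*(t + 2)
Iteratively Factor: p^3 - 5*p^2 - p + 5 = (p + 1)*(p^2 - 6*p + 5) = (p - 1)*(p + 1)*(p - 5)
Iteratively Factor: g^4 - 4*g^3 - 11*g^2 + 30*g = (g - 5)*(g^3 + g^2 - 6*g) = (g - 5)*(g + 3)*(g^2 - 2*g) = (g - 5)*(g - 2)*(g + 3)*(g)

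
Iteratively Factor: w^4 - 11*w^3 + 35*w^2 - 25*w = (w - 5)*(w^3 - 6*w^2 + 5*w) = w*(w - 5)*(w^2 - 6*w + 5) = w*(w - 5)*(w - 1)*(w - 5)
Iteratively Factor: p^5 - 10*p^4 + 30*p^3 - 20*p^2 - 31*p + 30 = (p - 1)*(p^4 - 9*p^3 + 21*p^2 + p - 30) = (p - 3)*(p - 1)*(p^3 - 6*p^2 + 3*p + 10) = (p - 3)*(p - 1)*(p + 1)*(p^2 - 7*p + 10) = (p - 5)*(p - 3)*(p - 1)*(p + 1)*(p - 2)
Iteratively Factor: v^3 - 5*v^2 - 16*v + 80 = (v - 5)*(v^2 - 16) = (v - 5)*(v - 4)*(v + 4)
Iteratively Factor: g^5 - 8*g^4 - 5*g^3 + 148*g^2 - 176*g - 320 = (g - 4)*(g^4 - 4*g^3 - 21*g^2 + 64*g + 80) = (g - 4)*(g + 1)*(g^3 - 5*g^2 - 16*g + 80) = (g - 4)*(g + 1)*(g + 4)*(g^2 - 9*g + 20) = (g - 4)^2*(g + 1)*(g + 4)*(g - 5)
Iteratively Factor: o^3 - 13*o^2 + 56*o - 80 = (o - 5)*(o^2 - 8*o + 16) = (o - 5)*(o - 4)*(o - 4)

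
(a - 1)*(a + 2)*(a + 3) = a^3 + 4*a^2 + a - 6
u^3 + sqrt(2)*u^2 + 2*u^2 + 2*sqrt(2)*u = u*(u + 2)*(u + sqrt(2))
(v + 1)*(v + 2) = v^2 + 3*v + 2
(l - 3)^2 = l^2 - 6*l + 9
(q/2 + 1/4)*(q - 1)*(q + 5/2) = q^3/2 + q^2 - 7*q/8 - 5/8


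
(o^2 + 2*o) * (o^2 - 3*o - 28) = o^4 - o^3 - 34*o^2 - 56*o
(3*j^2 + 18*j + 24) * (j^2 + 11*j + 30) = 3*j^4 + 51*j^3 + 312*j^2 + 804*j + 720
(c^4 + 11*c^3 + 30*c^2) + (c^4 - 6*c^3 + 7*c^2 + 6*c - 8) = 2*c^4 + 5*c^3 + 37*c^2 + 6*c - 8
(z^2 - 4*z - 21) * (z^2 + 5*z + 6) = z^4 + z^3 - 35*z^2 - 129*z - 126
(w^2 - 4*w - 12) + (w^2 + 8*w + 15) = 2*w^2 + 4*w + 3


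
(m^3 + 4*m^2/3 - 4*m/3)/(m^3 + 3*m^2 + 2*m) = (m - 2/3)/(m + 1)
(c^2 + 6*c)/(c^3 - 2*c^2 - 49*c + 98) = c*(c + 6)/(c^3 - 2*c^2 - 49*c + 98)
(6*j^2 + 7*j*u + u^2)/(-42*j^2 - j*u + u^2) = (j + u)/(-7*j + u)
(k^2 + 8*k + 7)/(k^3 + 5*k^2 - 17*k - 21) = 1/(k - 3)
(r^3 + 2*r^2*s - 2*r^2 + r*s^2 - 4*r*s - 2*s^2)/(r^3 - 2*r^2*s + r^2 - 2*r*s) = (r^3 + 2*r^2*s - 2*r^2 + r*s^2 - 4*r*s - 2*s^2)/(r*(r^2 - 2*r*s + r - 2*s))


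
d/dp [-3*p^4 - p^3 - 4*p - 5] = -12*p^3 - 3*p^2 - 4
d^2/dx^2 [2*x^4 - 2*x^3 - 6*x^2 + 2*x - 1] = 24*x^2 - 12*x - 12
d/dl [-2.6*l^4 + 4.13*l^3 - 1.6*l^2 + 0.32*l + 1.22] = -10.4*l^3 + 12.39*l^2 - 3.2*l + 0.32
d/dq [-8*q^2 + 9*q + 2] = 9 - 16*q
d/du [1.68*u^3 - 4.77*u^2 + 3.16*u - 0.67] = 5.04*u^2 - 9.54*u + 3.16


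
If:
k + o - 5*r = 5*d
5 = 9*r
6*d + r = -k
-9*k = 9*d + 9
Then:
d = 4/45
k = -49/45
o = 194/45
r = 5/9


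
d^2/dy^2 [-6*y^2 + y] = -12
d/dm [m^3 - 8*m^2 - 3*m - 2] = 3*m^2 - 16*m - 3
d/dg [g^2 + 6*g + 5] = 2*g + 6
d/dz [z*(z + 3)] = 2*z + 3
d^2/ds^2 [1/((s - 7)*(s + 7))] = 2*(3*s^2 + 49)/(s^6 - 147*s^4 + 7203*s^2 - 117649)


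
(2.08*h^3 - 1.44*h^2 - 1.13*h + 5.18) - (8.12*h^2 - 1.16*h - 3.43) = 2.08*h^3 - 9.56*h^2 + 0.03*h + 8.61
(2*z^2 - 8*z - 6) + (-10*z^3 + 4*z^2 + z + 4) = -10*z^3 + 6*z^2 - 7*z - 2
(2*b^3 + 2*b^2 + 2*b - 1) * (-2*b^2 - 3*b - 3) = -4*b^5 - 10*b^4 - 16*b^3 - 10*b^2 - 3*b + 3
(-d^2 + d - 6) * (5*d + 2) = -5*d^3 + 3*d^2 - 28*d - 12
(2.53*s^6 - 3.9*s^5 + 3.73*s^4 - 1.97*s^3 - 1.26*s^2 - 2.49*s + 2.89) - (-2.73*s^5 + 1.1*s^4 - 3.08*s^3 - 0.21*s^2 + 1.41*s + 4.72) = 2.53*s^6 - 1.17*s^5 + 2.63*s^4 + 1.11*s^3 - 1.05*s^2 - 3.9*s - 1.83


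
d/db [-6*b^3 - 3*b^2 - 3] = 6*b*(-3*b - 1)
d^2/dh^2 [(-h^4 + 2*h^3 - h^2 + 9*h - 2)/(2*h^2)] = (-h^4 + 9*h - 6)/h^4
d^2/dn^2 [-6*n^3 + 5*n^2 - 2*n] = 10 - 36*n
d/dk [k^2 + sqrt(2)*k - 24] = 2*k + sqrt(2)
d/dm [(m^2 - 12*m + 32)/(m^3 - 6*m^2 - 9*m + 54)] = (-m^4 + 24*m^3 - 177*m^2 + 492*m - 360)/(m^6 - 12*m^5 + 18*m^4 + 216*m^3 - 567*m^2 - 972*m + 2916)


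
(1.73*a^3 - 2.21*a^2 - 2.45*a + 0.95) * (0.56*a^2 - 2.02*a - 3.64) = 0.9688*a^5 - 4.7322*a^4 - 3.205*a^3 + 13.5254*a^2 + 6.999*a - 3.458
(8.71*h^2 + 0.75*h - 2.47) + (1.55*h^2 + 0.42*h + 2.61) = 10.26*h^2 + 1.17*h + 0.14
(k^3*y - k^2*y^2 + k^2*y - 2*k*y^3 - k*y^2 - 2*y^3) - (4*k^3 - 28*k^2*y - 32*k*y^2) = k^3*y - 4*k^3 - k^2*y^2 + 29*k^2*y - 2*k*y^3 + 31*k*y^2 - 2*y^3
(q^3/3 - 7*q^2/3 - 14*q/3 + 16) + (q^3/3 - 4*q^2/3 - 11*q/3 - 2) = 2*q^3/3 - 11*q^2/3 - 25*q/3 + 14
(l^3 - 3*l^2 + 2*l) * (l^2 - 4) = l^5 - 3*l^4 - 2*l^3 + 12*l^2 - 8*l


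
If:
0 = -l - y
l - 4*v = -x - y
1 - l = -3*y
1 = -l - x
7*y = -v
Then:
No Solution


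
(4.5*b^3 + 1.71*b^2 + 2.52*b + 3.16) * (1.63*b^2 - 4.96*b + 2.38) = 7.335*b^5 - 19.5327*b^4 + 6.336*b^3 - 3.2786*b^2 - 9.676*b + 7.5208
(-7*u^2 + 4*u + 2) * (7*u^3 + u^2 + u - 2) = -49*u^5 + 21*u^4 + 11*u^3 + 20*u^2 - 6*u - 4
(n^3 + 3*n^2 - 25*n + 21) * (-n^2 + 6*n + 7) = -n^5 + 3*n^4 + 50*n^3 - 150*n^2 - 49*n + 147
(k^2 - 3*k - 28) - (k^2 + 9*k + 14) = -12*k - 42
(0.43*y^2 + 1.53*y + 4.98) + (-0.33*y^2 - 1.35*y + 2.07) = 0.1*y^2 + 0.18*y + 7.05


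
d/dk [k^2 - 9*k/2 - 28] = 2*k - 9/2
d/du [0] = 0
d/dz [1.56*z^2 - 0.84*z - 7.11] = 3.12*z - 0.84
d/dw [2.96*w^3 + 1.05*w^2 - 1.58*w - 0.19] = 8.88*w^2 + 2.1*w - 1.58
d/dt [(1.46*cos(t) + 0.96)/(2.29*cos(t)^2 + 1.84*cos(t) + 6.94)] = (3.3434*cos(t)^2 + 4.3968*cos(t) - 8.366)*sin(t)/(5.2441*cos(t)^4 + 8.4272*cos(t)^3 + 35.1708*cos(t)^2 + 25.5392*cos(t) + 48.1636)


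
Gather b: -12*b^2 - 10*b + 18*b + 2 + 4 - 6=-12*b^2 + 8*b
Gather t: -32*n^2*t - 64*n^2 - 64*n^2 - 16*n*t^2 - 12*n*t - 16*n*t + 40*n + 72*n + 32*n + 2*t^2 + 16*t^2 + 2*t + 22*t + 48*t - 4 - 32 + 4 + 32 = -128*n^2 + 144*n + t^2*(18 - 16*n) + t*(-32*n^2 - 28*n + 72)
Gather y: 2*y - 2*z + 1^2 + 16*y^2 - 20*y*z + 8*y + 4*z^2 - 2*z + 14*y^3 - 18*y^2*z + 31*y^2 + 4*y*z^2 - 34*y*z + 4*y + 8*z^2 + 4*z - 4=14*y^3 + y^2*(47 - 18*z) + y*(4*z^2 - 54*z + 14) + 12*z^2 - 3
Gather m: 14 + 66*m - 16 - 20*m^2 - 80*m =-20*m^2 - 14*m - 2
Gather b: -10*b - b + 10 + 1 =11 - 11*b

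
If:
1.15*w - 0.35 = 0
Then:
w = 0.30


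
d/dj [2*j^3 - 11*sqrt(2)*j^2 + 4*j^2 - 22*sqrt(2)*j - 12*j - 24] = 6*j^2 - 22*sqrt(2)*j + 8*j - 22*sqrt(2) - 12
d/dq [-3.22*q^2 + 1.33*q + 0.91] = 1.33 - 6.44*q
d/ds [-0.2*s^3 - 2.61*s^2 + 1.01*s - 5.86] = -0.6*s^2 - 5.22*s + 1.01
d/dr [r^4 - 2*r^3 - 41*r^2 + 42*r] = 4*r^3 - 6*r^2 - 82*r + 42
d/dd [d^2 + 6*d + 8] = 2*d + 6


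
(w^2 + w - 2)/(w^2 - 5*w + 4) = (w + 2)/(w - 4)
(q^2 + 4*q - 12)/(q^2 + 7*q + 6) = (q - 2)/(q + 1)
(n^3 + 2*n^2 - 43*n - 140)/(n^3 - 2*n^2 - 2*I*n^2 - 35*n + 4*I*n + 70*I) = (n + 4)/(n - 2*I)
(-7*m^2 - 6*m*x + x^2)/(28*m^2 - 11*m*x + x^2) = (m + x)/(-4*m + x)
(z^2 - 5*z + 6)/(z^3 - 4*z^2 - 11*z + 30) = (z - 3)/(z^2 - 2*z - 15)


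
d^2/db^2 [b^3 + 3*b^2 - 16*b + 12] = 6*b + 6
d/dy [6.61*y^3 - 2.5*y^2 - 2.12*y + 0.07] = 19.83*y^2 - 5.0*y - 2.12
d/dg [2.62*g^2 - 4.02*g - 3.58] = 5.24*g - 4.02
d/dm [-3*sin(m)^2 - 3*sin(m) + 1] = -3*sin(2*m) - 3*cos(m)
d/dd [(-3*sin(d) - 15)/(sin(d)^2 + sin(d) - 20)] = 3*cos(d)/(sin(d) - 4)^2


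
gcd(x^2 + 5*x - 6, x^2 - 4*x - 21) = 1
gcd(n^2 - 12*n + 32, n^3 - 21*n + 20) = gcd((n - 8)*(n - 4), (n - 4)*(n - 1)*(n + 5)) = n - 4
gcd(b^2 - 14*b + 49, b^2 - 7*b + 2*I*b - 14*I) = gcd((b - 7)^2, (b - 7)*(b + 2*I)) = b - 7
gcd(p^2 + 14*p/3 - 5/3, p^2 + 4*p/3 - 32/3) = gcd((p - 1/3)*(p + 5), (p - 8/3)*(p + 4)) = 1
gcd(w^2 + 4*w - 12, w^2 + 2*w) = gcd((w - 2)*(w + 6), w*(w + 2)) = 1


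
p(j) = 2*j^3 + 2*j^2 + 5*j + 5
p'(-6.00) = 197.00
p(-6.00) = -385.00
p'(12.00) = 917.00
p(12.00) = 3809.00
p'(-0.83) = 5.81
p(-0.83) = 1.08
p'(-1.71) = 15.70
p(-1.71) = -7.70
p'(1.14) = 17.36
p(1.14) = 16.26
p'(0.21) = 6.10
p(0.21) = 6.16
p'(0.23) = 6.24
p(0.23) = 6.28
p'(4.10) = 122.26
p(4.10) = 196.96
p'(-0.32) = 4.33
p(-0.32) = 3.54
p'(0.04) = 5.17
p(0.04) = 5.20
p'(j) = 6*j^2 + 4*j + 5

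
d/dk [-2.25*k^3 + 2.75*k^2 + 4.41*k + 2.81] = -6.75*k^2 + 5.5*k + 4.41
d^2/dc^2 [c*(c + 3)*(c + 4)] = 6*c + 14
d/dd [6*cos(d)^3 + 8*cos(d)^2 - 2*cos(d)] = 2*(-9*cos(d)^2 - 8*cos(d) + 1)*sin(d)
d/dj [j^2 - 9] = 2*j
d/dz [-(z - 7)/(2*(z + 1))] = -4/(z^2 + 2*z + 1)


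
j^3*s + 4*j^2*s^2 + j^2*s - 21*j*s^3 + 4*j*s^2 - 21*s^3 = (j - 3*s)*(j + 7*s)*(j*s + s)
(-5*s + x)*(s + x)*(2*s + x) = -10*s^3 - 13*s^2*x - 2*s*x^2 + x^3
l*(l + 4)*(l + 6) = l^3 + 10*l^2 + 24*l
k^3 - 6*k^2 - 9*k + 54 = (k - 6)*(k - 3)*(k + 3)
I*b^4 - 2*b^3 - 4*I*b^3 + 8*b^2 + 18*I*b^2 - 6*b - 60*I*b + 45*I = (b - 3)*(b - 3*I)*(b + 5*I)*(I*b - I)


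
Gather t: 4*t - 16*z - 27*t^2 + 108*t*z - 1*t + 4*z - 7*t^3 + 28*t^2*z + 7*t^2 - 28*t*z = -7*t^3 + t^2*(28*z - 20) + t*(80*z + 3) - 12*z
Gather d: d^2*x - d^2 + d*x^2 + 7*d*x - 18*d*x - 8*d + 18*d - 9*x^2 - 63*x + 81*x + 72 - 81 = d^2*(x - 1) + d*(x^2 - 11*x + 10) - 9*x^2 + 18*x - 9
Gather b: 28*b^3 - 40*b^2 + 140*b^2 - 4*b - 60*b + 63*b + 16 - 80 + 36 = 28*b^3 + 100*b^2 - b - 28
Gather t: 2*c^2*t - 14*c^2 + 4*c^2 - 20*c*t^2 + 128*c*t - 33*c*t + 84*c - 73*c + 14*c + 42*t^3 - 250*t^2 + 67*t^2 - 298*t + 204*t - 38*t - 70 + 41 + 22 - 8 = -10*c^2 + 25*c + 42*t^3 + t^2*(-20*c - 183) + t*(2*c^2 + 95*c - 132) - 15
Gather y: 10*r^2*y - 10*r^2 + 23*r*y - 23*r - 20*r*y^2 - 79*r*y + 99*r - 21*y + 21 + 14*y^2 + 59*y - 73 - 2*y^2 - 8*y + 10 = -10*r^2 + 76*r + y^2*(12 - 20*r) + y*(10*r^2 - 56*r + 30) - 42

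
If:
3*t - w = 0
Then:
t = w/3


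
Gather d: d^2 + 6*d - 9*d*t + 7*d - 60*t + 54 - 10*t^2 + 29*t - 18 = d^2 + d*(13 - 9*t) - 10*t^2 - 31*t + 36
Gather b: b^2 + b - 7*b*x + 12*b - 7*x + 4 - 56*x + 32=b^2 + b*(13 - 7*x) - 63*x + 36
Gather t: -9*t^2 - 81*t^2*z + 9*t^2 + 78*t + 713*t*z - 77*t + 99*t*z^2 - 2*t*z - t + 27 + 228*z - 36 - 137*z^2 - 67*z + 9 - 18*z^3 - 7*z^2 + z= -81*t^2*z + t*(99*z^2 + 711*z) - 18*z^3 - 144*z^2 + 162*z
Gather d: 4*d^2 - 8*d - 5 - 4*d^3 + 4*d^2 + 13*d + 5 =-4*d^3 + 8*d^2 + 5*d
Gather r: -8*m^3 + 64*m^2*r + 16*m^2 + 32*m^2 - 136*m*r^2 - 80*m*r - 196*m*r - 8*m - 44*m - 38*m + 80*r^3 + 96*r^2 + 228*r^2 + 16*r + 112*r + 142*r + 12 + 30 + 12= -8*m^3 + 48*m^2 - 90*m + 80*r^3 + r^2*(324 - 136*m) + r*(64*m^2 - 276*m + 270) + 54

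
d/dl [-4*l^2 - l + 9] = -8*l - 1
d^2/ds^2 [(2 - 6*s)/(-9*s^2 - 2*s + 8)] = 4*(3*(1 - 27*s)*(9*s^2 + 2*s - 8) + 4*(3*s - 1)*(9*s + 1)^2)/(9*s^2 + 2*s - 8)^3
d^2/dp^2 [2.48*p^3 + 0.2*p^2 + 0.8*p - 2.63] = 14.88*p + 0.4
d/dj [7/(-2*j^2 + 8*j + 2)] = 7*(j - 2)/(-j^2 + 4*j + 1)^2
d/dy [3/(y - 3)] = -3/(y - 3)^2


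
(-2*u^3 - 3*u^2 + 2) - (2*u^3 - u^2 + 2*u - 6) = -4*u^3 - 2*u^2 - 2*u + 8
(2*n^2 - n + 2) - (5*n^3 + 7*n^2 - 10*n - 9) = -5*n^3 - 5*n^2 + 9*n + 11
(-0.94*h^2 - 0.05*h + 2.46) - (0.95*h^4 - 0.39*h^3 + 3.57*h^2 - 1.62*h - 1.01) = -0.95*h^4 + 0.39*h^3 - 4.51*h^2 + 1.57*h + 3.47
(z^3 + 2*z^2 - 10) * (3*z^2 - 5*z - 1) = 3*z^5 + z^4 - 11*z^3 - 32*z^2 + 50*z + 10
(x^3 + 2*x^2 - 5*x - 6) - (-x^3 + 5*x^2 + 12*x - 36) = 2*x^3 - 3*x^2 - 17*x + 30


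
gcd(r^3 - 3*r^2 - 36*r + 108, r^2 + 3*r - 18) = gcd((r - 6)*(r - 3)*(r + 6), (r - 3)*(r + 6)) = r^2 + 3*r - 18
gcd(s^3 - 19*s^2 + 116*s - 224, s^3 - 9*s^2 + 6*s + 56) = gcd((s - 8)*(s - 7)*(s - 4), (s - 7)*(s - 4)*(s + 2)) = s^2 - 11*s + 28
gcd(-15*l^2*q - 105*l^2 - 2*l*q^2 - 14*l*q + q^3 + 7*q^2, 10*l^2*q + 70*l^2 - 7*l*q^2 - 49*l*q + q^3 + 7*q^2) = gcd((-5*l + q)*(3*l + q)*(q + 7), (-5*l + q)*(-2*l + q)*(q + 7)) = -5*l*q - 35*l + q^2 + 7*q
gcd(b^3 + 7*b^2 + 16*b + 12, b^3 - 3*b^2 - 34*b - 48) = b^2 + 5*b + 6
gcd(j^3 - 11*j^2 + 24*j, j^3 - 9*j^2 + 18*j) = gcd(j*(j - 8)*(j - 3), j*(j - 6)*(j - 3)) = j^2 - 3*j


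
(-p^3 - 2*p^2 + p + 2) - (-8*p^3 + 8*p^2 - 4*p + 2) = 7*p^3 - 10*p^2 + 5*p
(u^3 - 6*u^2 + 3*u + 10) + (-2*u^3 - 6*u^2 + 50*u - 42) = -u^3 - 12*u^2 + 53*u - 32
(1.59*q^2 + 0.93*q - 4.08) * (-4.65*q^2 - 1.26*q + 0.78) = -7.3935*q^4 - 6.3279*q^3 + 19.0404*q^2 + 5.8662*q - 3.1824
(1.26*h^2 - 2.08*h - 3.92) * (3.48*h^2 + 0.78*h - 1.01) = 4.3848*h^4 - 6.2556*h^3 - 16.5366*h^2 - 0.9568*h + 3.9592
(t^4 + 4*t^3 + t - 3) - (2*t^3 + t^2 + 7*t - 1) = t^4 + 2*t^3 - t^2 - 6*t - 2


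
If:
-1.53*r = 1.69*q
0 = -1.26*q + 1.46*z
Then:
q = 1.15873015873016*z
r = -1.27990455441436*z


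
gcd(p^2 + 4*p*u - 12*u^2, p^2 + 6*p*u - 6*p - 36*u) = p + 6*u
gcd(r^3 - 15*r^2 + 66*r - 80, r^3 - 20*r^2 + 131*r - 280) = r^2 - 13*r + 40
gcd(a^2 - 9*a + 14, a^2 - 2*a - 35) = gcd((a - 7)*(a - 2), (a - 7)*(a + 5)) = a - 7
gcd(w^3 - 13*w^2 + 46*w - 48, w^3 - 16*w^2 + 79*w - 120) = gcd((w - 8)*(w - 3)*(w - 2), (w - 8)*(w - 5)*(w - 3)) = w^2 - 11*w + 24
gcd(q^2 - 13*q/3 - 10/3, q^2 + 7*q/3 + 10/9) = q + 2/3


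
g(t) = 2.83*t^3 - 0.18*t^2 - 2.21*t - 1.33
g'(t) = 8.49*t^2 - 0.36*t - 2.21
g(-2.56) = -44.33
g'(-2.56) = 54.35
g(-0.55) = -0.64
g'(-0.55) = 0.56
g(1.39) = 2.85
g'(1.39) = 13.69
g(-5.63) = -499.62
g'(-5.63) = 268.92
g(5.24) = 389.32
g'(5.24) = 229.02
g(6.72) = 834.49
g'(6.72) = 378.77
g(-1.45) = -7.13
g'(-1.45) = 16.16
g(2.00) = 16.17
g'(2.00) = 31.03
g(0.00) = -1.33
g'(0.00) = -2.21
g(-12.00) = -4890.97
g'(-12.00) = 1224.67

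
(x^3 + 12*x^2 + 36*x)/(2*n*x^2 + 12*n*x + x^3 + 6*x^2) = (x + 6)/(2*n + x)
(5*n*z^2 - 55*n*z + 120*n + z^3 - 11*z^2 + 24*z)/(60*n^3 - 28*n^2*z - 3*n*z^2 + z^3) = (z^2 - 11*z + 24)/(12*n^2 - 8*n*z + z^2)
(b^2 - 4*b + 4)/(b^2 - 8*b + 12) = (b - 2)/(b - 6)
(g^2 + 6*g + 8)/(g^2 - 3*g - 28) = (g + 2)/(g - 7)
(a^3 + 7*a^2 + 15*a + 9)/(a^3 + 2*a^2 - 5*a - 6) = (a + 3)/(a - 2)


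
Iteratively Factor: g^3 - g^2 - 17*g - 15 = (g - 5)*(g^2 + 4*g + 3) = (g - 5)*(g + 3)*(g + 1)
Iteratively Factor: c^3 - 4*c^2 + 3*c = (c - 1)*(c^2 - 3*c) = c*(c - 1)*(c - 3)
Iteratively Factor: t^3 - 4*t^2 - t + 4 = (t + 1)*(t^2 - 5*t + 4) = (t - 4)*(t + 1)*(t - 1)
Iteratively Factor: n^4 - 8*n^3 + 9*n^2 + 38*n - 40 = (n + 2)*(n^3 - 10*n^2 + 29*n - 20) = (n - 4)*(n + 2)*(n^2 - 6*n + 5) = (n - 4)*(n - 1)*(n + 2)*(n - 5)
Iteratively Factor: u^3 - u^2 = (u)*(u^2 - u) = u^2*(u - 1)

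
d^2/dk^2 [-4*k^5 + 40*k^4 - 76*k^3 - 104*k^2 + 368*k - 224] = -80*k^3 + 480*k^2 - 456*k - 208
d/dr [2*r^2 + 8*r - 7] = 4*r + 8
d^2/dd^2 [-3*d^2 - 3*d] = -6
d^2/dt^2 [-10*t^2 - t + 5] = -20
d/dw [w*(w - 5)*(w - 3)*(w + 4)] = 4*w^3 - 12*w^2 - 34*w + 60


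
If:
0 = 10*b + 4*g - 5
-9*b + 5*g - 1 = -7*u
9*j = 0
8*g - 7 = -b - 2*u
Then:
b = 7/60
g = 23/24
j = 0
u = -47/120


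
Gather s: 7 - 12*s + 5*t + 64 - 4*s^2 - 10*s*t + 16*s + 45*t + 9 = -4*s^2 + s*(4 - 10*t) + 50*t + 80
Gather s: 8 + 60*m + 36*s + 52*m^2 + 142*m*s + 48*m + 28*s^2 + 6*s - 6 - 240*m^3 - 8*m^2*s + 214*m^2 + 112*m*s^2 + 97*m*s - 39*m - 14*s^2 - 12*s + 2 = -240*m^3 + 266*m^2 + 69*m + s^2*(112*m + 14) + s*(-8*m^2 + 239*m + 30) + 4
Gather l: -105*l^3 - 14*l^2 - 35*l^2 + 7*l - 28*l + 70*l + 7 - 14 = -105*l^3 - 49*l^2 + 49*l - 7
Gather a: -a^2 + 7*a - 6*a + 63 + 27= -a^2 + a + 90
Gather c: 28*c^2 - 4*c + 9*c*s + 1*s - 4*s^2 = 28*c^2 + c*(9*s - 4) - 4*s^2 + s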